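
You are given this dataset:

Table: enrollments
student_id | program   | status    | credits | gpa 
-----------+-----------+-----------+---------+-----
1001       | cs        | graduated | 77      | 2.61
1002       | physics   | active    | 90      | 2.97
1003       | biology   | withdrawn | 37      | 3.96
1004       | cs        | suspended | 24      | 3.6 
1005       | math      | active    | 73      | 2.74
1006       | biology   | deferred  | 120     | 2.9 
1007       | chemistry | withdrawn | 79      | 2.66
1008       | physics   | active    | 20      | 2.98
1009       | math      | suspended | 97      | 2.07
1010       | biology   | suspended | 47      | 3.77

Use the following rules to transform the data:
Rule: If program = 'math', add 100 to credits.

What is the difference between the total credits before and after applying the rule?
200

Step 1: Original sum of credits = 664
Step 2: 2 records have program = 'math'
Step 3: Each affected record changes by 100
Step 4: Total change = 2 × 100 = 200
Step 5: New sum = 664 + 200 = 864
Step 6: Difference = |864 - 664| = 200
        (Sum increased by 200)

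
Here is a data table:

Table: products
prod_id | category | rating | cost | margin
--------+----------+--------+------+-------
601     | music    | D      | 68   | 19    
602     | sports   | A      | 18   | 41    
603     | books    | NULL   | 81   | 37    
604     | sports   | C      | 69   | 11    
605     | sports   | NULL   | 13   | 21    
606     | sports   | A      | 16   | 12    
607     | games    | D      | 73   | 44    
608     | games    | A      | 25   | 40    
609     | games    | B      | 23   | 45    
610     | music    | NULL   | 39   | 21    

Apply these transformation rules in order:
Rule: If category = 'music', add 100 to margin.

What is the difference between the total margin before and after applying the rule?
200

Step 1: Original sum of margin = 291
Step 2: 2 records have category = 'music'
Step 3: Each affected record changes by 100
Step 4: Total change = 2 × 100 = 200
Step 5: New sum = 291 + 200 = 491
Step 6: Difference = |491 - 291| = 200
        (Sum increased by 200)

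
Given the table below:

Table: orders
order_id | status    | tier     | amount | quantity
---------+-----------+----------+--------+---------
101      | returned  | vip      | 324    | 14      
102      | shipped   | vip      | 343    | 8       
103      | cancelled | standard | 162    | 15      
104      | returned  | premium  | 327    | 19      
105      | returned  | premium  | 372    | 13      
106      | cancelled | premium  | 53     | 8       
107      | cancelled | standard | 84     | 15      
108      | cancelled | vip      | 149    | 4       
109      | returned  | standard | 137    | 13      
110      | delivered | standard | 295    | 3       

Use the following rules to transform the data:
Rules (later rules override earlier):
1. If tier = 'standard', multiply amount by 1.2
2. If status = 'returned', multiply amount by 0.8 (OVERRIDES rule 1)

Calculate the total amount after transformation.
2122.2

Step 1: Rule 2 takes priority for records with status = 'returned'
  - 4 records: 1160 × 0.8 = 928.0
Step 2: Rule 1 applies to remaining records with tier = 'standard'
  - 3 records: 541 × 1.2 = 649.2
Step 3: Other records unchanged: 545
Step 4: Final sum = 928.0 + 649.2 + 545 = 2122.2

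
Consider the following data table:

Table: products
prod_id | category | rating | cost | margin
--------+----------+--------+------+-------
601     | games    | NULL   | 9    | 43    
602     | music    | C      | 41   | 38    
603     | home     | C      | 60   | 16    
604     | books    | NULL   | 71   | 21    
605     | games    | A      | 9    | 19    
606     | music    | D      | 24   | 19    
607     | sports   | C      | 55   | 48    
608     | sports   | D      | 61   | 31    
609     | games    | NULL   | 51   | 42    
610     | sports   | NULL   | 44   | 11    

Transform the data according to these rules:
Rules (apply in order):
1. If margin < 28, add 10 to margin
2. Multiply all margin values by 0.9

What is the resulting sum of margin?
304.2

Step 1: Apply Rule 1 - Add 10 to records with margin < 28
  - 5 records affected: 86 + (5 × 10) = 136
  - Unaffected records: 202
  - Sum after Rule 1: 338
Step 2: Apply Rule 2 - Multiply all by 0.9
  - 338 × 0.9 = 304.2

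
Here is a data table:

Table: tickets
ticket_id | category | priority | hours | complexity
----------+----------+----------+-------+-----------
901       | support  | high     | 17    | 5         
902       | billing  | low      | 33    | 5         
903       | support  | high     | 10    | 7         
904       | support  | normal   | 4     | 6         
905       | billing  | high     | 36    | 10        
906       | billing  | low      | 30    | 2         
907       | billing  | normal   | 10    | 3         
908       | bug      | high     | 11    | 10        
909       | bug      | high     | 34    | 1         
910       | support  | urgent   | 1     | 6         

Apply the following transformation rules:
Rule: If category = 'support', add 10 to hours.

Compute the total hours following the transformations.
226

Step 1: Count records where category = 'support': 4
Step 2: Total bonus added: 4 × 10 = 40
Step 3: Original sum of hours: 186
Step 4: Final sum = 186 + 40 = 226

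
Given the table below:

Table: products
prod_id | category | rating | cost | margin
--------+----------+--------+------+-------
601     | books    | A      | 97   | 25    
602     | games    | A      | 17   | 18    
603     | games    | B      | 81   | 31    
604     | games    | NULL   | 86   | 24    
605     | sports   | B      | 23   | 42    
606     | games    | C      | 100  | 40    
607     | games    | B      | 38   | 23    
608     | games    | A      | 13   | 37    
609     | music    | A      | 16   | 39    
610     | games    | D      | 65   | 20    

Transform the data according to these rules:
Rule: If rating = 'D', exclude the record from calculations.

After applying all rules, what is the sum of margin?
279

Step 1: Identify records where rating = 'D'
Step 2: The excluded records sum to 20
Step 3: Original total margin = 299
Step 4: Remaining total = 299 - 20 = 279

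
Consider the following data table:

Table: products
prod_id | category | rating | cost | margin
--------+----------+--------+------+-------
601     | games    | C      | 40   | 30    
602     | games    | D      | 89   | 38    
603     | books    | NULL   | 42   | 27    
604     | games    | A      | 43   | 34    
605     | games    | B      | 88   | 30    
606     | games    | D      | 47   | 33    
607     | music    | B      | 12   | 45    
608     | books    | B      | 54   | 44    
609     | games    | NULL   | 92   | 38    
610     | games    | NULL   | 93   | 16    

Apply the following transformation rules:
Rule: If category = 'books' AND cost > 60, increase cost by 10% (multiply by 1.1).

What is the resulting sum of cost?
600

Step 1: Find records where category = 'books' AND cost > 60
Step 2: 0 records match, summing to 0
Step 3: After multiplier: 0 × 1.1 = 0.0
Step 4: Unaffected records sum: 600
Step 5: Final sum = 0.0 + 600 = 600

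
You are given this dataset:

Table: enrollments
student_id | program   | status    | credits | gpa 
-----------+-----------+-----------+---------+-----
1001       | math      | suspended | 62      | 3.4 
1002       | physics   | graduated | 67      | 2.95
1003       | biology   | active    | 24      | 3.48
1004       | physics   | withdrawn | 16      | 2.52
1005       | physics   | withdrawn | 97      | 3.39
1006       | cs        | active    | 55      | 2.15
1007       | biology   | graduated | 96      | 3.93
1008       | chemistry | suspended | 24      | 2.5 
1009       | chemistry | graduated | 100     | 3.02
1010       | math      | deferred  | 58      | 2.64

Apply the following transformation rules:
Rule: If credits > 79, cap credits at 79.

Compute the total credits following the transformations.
543

Step 1: 3 records have credits > 79
Step 2: These records originally summed to 293
Step 3: After capping: 3 × 79 = 237
Step 4: Unaffected records sum: 306
Step 5: Final sum = 237 + 306 = 543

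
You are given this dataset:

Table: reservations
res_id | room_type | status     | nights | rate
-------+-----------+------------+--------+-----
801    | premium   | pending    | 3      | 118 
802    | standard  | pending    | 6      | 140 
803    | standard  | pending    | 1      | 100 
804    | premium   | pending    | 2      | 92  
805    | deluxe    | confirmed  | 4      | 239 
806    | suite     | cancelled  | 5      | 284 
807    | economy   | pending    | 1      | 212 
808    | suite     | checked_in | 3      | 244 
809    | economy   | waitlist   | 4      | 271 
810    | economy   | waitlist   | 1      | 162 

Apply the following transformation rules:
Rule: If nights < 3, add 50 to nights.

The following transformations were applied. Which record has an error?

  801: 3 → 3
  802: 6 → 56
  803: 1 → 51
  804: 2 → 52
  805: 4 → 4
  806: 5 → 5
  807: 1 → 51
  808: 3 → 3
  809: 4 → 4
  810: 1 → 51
Record 802 has an error. The correct transformed value should be 6, not 56.

Step 1: Check each record against the rule
Step 2: Record 802 has nights = 6
Step 3: Since 6 >= 3, the bonus should not have been applied
Step 4: Correct value = 6, but claimed value = 56
Conclusion: Record 802 has the error.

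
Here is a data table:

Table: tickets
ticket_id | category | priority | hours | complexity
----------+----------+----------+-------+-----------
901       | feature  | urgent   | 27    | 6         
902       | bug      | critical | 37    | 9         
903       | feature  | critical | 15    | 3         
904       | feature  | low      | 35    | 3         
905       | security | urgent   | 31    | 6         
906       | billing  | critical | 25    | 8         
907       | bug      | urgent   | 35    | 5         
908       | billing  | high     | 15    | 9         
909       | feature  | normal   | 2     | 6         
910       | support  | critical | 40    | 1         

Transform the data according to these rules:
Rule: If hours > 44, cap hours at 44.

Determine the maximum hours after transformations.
40

Step 1: Original maximum hours = 40
Step 2: Check cap of 44 against maximum
Step 3: No records exceed the cap (max 40 <= cap 44), so no capping applies
Step 4: Maximum after transformation = 40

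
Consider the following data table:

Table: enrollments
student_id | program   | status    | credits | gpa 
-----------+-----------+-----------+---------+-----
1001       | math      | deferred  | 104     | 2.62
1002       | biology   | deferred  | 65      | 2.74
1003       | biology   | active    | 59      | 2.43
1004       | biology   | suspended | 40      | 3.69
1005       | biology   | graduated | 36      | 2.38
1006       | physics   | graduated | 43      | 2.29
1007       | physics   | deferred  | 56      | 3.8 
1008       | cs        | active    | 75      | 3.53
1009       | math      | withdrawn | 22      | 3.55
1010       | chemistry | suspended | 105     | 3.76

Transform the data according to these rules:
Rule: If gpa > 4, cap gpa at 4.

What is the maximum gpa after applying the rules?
3.8

Step 1: Original maximum gpa = 3.8
Step 2: Check cap of 4 against maximum
Step 3: No records exceed the cap (max 3.8 <= cap 4), so no capping applies
Step 4: Maximum after transformation = 3.8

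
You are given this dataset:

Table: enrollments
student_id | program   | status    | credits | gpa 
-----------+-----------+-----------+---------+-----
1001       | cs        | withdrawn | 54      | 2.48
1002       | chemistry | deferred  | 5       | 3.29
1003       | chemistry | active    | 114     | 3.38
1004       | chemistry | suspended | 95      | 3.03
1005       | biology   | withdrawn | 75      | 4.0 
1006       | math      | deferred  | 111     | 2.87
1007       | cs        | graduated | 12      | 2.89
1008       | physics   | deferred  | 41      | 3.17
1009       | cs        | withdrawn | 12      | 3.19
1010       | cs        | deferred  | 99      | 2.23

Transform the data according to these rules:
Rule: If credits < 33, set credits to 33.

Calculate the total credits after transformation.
688

Step 1: 3 records have credits < 33
Step 2: These records originally summed to 29
Step 3: After setting to minimum: 3 × 33 = 99
Step 4: Unaffected records sum: 589
Step 5: Final sum = 99 + 589 = 688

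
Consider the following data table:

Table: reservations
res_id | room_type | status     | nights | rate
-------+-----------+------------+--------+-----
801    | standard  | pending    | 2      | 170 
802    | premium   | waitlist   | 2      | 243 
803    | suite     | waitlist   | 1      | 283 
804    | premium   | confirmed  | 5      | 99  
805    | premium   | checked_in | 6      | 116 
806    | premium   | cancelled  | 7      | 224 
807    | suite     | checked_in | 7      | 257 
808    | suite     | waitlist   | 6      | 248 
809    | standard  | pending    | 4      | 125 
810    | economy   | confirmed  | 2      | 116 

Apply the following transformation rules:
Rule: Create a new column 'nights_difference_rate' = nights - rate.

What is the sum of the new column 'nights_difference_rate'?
-1839

Step 1: For each record, compute nights - rate
Example calculations:
  2 - 170 = -168
  2 - 243 = -241
  1 - 283 = -282
  ...
Step 2: Sum all derived values
Step 3: Total = -1839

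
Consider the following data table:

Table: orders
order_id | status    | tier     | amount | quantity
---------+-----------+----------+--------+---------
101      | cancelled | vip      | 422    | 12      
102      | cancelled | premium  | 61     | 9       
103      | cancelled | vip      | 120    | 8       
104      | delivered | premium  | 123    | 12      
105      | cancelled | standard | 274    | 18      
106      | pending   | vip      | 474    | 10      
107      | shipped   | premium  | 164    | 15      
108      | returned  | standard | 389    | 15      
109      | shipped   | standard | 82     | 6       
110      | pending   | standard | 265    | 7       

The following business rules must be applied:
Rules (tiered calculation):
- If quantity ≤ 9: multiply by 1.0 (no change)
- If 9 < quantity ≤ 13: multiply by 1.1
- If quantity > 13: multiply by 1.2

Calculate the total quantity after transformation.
125.0

Step 1: Tier 1 (quantity ≤ 9): 4 records, sum = 30 × 1.0 = 30.0
Step 2: Tier 2 (9 < quantity ≤ 13): 3 records, sum = 34 × 1.1 = 37.4
Step 3: Tier 3 (quantity > 13): 3 records, sum = 48 × 1.2 = 57.6
Step 4: Final sum = 30.0 + 37.4 + 57.6 = 125.0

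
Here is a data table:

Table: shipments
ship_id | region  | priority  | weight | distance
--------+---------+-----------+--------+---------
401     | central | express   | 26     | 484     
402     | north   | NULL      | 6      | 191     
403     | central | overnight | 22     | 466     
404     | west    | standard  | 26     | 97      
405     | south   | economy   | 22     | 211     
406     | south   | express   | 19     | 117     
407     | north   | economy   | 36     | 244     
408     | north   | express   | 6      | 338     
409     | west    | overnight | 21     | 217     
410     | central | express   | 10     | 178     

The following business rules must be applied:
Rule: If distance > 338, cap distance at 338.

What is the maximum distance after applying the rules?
338

Step 1: Original maximum distance = 484
Step 2: Apply cap at 338
Step 3: 2 records had distance > 338 and were capped
Step 4: Maximum after transformation = 338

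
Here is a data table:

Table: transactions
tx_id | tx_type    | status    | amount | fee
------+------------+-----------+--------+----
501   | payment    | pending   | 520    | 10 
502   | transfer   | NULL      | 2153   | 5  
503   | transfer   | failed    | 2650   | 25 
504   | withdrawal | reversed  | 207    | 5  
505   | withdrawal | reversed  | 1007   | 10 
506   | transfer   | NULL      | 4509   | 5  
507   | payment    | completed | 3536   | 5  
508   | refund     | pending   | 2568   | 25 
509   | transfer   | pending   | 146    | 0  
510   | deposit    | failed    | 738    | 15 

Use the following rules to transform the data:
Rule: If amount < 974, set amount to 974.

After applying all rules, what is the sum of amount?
20319

Step 1: 4 records have amount < 974
Step 2: These records originally summed to 1611
Step 3: After setting to minimum: 4 × 974 = 3896
Step 4: Unaffected records sum: 16423
Step 5: Final sum = 3896 + 16423 = 20319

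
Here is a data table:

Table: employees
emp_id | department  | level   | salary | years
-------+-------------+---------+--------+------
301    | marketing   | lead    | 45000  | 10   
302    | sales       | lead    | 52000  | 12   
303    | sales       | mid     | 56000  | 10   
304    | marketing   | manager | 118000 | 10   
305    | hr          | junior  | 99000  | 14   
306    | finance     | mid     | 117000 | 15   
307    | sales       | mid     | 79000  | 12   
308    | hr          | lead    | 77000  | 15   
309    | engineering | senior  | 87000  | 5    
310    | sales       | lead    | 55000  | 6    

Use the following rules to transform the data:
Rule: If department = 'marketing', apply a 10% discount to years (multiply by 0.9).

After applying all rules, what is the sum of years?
107.0

Step 1: Records with department = 'marketing' have total years = 20
Step 2: Apply multiplier: 20 × 0.9 = 18.0
Step 3: Other records total: 89
Step 4: Final sum = 18.0 + 89 = 107.0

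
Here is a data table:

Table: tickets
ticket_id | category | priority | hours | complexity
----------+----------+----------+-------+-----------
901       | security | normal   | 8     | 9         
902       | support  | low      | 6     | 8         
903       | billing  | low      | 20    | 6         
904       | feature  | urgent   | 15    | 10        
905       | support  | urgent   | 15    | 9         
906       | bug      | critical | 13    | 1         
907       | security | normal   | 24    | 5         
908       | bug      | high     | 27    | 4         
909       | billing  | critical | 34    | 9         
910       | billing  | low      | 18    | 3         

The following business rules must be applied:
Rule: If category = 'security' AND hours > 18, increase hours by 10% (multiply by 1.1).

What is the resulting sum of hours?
182.4

Step 1: Find records where category = 'security' AND hours > 18
Step 2: 1 records match, summing to 24
Step 3: After multiplier: 24 × 1.1 = 26.4
Step 4: Unaffected records sum: 156
Step 5: Final sum = 26.4 + 156 = 182.4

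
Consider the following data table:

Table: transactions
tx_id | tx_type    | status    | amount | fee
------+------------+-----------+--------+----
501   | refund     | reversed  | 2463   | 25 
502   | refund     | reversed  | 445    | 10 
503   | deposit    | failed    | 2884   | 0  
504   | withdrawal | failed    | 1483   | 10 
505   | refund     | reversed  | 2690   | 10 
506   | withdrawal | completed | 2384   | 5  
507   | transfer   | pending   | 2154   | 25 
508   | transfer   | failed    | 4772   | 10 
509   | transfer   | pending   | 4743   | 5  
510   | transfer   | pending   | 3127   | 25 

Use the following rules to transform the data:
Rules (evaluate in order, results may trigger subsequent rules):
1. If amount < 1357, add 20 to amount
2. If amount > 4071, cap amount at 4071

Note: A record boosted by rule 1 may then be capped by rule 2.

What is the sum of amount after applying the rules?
25792

Step 1: Apply rule 1 to records with amount < 1357
  - 1 records get bonus of 20
  - Of these, 0 records then exceed 4071 and get capped
Step 2: Apply rule 2 to records with amount > 4071
  - 2 records (original) are capped
Step 3: Calculate final sum = 25792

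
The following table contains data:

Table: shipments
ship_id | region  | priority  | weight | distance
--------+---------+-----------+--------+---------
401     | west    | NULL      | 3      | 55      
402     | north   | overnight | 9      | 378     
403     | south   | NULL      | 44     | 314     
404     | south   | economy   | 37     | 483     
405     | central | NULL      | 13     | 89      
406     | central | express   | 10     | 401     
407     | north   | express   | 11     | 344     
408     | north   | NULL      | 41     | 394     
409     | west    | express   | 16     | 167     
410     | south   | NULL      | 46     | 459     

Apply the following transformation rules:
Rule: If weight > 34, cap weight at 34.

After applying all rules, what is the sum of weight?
198

Step 1: 4 records have weight > 34
Step 2: These records originally summed to 168
Step 3: After capping: 4 × 34 = 136
Step 4: Unaffected records sum: 62
Step 5: Final sum = 136 + 62 = 198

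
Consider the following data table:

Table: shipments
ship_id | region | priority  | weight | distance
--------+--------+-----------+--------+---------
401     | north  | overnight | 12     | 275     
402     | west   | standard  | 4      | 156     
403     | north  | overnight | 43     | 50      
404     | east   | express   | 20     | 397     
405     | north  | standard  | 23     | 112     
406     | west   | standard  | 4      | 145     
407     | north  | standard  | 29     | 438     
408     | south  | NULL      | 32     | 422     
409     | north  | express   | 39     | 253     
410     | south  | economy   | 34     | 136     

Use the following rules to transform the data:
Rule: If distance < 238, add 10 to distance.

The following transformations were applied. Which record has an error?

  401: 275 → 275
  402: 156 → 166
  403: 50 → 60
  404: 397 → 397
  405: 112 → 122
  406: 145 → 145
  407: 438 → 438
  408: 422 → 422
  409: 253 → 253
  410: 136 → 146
Record 406 has an error. The correct transformed value should be 155, not 145.

Step 1: Check each record against the rule
Step 2: Record 406 has distance = 145
Step 3: Since 145 < 238, the bonus should have been applied
Step 4: Correct value = 155, but claimed value = 145
Conclusion: Record 406 has the error.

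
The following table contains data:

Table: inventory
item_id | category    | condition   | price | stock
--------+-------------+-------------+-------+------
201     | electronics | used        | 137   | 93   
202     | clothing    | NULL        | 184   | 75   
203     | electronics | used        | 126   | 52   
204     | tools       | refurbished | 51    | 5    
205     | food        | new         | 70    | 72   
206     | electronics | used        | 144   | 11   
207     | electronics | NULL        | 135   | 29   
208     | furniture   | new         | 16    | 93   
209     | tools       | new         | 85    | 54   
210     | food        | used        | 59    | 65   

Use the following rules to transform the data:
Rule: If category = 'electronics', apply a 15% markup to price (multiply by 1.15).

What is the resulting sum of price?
1088.3

Step 1: Records with category = 'electronics' have total price = 542
Step 2: Apply multiplier: 542 × 1.15 = 623.3
Step 3: Other records total: 465
Step 4: Final sum = 623.3 + 465 = 1088.3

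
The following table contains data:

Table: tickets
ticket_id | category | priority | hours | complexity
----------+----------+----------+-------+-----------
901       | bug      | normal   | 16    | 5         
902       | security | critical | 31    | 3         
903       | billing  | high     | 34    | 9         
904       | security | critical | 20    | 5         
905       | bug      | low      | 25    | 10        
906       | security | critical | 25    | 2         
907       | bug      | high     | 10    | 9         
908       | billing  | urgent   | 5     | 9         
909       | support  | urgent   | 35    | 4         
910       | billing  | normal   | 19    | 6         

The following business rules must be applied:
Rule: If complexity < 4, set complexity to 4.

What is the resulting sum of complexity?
65

Step 1: 2 records have complexity < 4
Step 2: These records originally summed to 5
Step 3: After setting to minimum: 2 × 4 = 8
Step 4: Unaffected records sum: 57
Step 5: Final sum = 8 + 57 = 65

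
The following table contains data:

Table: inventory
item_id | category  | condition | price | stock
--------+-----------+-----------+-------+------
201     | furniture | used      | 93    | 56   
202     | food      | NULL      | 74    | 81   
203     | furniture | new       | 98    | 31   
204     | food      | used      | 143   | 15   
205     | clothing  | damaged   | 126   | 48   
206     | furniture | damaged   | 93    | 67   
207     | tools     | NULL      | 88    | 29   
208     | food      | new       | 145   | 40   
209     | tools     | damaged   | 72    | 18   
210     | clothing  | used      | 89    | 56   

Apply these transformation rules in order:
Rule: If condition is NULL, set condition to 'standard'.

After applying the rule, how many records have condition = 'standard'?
2

Step 1: Count records where condition IS NULL
Step 2: Found 2 records with NULL condition
Step 3: These records will have condition set to 'standard'
Step 4: Records already having condition = 'standard': 0
Step 5: Answer: 2 + 0 = 2 records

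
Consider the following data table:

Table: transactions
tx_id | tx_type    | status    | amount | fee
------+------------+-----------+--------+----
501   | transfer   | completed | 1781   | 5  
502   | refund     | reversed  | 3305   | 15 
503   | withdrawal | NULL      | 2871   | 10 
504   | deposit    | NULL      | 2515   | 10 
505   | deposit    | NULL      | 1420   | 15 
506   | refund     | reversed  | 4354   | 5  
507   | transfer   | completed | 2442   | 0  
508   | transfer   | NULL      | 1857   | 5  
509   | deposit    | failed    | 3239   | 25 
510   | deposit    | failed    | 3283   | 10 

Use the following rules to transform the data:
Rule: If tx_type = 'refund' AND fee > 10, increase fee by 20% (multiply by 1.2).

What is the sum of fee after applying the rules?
103.0

Step 1: Find records where tx_type = 'refund' AND fee > 10
Step 2: 1 records match, summing to 15
Step 3: After multiplier: 15 × 1.2 = 18.0
Step 4: Unaffected records sum: 85
Step 5: Final sum = 18.0 + 85 = 103.0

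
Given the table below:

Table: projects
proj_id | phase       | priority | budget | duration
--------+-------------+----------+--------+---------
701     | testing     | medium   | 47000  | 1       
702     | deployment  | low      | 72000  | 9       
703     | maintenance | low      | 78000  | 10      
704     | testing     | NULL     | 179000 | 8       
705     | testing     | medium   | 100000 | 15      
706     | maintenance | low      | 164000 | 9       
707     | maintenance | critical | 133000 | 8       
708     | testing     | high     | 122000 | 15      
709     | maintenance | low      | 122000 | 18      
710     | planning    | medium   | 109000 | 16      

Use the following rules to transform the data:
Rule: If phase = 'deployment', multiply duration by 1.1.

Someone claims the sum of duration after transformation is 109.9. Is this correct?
Yes, the result is correct.

Step 1: Calculate the correct sum after transformation
Step 2: Apply multiplier 1.1 to records where phase = 'deployment'
Step 3: Correct result = 109.9
Step 4: Claimed result = 109.9
Step 5: 109.9 = 109.9 ✓
Conclusion: The claimed result is correct.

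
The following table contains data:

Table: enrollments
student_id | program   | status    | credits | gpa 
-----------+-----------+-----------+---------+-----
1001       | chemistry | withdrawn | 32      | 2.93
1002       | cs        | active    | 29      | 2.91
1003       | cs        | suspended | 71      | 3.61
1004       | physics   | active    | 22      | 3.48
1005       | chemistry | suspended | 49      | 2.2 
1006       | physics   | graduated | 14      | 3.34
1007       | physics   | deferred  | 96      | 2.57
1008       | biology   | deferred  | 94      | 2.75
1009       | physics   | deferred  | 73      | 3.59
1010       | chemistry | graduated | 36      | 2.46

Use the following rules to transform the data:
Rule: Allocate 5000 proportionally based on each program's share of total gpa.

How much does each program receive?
biology: 460.79, chemistry: 1271.78, cs: 1092.49, physics: 2174.93

Step 1: Calculate total gpa = 29.84
Step 2: Calculate each program's proportion:
  biology: 2.75/29.84 = 9.22% → 460.79
  chemistry: 7.59/29.84 = 25.44% → 1271.78
  cs: 6.52/29.84 = 21.85% → 1092.49
  physics: 12.98/29.84 = 43.50% → 2174.93
Step 3: Verify: sum of allocations ≈ 5000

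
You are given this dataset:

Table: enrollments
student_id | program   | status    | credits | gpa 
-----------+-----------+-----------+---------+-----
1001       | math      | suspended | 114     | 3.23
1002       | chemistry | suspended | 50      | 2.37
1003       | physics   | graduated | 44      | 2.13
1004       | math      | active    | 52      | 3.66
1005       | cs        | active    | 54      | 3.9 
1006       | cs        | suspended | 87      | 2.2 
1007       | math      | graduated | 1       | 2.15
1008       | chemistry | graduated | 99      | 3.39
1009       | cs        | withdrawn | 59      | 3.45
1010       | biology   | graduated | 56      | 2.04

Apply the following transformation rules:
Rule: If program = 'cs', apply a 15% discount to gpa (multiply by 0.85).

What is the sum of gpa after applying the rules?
27.09

Step 1: Records with program = 'cs' have total gpa = 9.55
Step 2: Apply multiplier: 9.55 × 0.85 = 8.12
Step 3: Other records total: 18.97
Step 4: Final sum = 8.12 + 18.97 = 27.09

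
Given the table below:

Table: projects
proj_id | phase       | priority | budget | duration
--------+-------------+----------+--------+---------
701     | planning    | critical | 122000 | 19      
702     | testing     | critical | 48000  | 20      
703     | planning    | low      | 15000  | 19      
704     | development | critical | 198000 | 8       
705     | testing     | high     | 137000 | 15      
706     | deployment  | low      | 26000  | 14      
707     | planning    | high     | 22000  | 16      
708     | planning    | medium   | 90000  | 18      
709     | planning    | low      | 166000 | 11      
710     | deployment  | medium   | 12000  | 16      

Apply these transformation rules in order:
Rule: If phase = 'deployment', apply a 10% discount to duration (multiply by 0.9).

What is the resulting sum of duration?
153.0

Step 1: Records with phase = 'deployment' have total duration = 30
Step 2: Apply multiplier: 30 × 0.9 = 27.0
Step 3: Other records total: 126
Step 4: Final sum = 27.0 + 126 = 153.0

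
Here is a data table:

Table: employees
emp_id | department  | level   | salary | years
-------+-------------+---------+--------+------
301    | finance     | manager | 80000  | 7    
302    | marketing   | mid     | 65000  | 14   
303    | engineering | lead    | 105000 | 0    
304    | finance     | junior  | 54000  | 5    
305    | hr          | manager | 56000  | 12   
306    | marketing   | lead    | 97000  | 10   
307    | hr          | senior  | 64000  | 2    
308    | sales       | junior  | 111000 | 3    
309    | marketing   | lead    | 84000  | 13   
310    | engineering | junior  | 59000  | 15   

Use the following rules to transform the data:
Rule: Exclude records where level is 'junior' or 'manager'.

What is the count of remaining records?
5

Step 1: Count records to exclude
  - 3 (junior) + 2 (manager) = 5 records
Step 2: Total records: 10
Step 3: Remaining = 10 - 5 = 5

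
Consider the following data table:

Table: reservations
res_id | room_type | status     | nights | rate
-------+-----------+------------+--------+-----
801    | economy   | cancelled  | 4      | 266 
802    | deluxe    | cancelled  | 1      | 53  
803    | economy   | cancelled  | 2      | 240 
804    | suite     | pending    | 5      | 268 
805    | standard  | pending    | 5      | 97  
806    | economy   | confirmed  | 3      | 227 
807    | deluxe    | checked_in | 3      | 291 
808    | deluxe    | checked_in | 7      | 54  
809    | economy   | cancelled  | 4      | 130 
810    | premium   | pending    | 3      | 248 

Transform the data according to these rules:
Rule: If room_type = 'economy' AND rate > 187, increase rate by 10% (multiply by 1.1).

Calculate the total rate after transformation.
1947.3

Step 1: Find records where room_type = 'economy' AND rate > 187
Step 2: 3 records match, summing to 733
Step 3: After multiplier: 733 × 1.1 = 806.3
Step 4: Unaffected records sum: 1141
Step 5: Final sum = 806.3 + 1141 = 1947.3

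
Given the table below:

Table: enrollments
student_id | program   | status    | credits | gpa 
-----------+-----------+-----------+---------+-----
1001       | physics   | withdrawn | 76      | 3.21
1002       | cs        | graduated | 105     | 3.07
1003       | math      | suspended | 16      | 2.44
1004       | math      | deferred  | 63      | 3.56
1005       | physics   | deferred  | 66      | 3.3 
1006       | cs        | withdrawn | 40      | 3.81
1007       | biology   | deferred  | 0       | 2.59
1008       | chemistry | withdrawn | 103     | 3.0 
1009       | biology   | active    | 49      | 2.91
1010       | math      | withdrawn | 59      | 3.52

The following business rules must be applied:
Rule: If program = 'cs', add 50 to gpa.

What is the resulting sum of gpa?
131.41

Step 1: Count records where program = 'cs': 2
Step 2: Total bonus added: 2 × 50 = 100
Step 3: Original sum of gpa: 31.41
Step 4: Final sum = 31.41 + 100 = 131.41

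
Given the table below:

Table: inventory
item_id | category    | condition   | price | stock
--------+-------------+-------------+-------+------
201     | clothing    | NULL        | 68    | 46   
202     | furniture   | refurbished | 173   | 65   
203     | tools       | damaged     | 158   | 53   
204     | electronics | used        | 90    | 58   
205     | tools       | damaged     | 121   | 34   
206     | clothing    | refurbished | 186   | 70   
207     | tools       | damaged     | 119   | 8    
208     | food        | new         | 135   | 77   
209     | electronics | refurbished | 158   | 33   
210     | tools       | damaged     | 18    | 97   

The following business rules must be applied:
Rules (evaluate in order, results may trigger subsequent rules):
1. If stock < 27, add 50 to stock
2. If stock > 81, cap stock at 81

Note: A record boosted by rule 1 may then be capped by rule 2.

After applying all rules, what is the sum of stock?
575

Step 1: Apply rule 1 to records with stock < 27
  - 1 records get bonus of 50
  - Of these, 0 records then exceed 81 and get capped
Step 2: Apply rule 2 to records with stock > 81
  - 1 records (original) are capped
Step 3: Calculate final sum = 575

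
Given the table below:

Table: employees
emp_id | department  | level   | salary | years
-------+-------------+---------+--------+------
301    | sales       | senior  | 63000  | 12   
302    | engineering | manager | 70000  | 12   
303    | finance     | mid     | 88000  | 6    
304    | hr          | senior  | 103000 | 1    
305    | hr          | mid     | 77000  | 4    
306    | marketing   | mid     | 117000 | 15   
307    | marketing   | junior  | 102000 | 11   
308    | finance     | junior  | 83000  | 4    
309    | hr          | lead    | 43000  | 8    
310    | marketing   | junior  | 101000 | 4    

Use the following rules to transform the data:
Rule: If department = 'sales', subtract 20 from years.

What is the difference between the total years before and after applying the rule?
20

Step 1: Original sum of years = 77
Step 2: 1 records have department = 'sales'
Step 3: Each affected record changes by -20
Step 4: Total change = 1 × -20 = -20
Step 5: New sum = 77 + -20 = 57
Step 6: Difference = |57 - 77| = 20
        (Sum decreased by 20)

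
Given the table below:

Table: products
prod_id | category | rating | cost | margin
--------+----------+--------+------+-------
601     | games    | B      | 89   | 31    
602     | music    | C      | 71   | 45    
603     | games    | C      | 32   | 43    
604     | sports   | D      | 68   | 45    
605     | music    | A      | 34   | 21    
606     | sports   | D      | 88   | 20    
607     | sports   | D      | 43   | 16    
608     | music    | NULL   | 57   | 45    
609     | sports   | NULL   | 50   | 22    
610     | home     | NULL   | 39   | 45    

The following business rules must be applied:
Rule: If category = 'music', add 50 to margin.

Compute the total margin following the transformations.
483

Step 1: Count records where category = 'music': 3
Step 2: Total bonus added: 3 × 50 = 150
Step 3: Original sum of margin: 333
Step 4: Final sum = 333 + 150 = 483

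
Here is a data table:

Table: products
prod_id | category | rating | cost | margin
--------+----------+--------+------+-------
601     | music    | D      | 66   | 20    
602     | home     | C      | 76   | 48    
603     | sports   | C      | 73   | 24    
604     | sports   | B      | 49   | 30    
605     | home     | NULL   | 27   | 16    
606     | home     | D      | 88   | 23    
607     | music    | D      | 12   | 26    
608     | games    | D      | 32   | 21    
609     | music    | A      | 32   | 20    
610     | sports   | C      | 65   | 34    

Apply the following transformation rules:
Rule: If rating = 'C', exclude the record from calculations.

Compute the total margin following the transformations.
156

Step 1: Identify records where rating = 'C'
Step 2: The excluded records sum to 106
Step 3: Original total margin = 262
Step 4: Remaining total = 262 - 106 = 156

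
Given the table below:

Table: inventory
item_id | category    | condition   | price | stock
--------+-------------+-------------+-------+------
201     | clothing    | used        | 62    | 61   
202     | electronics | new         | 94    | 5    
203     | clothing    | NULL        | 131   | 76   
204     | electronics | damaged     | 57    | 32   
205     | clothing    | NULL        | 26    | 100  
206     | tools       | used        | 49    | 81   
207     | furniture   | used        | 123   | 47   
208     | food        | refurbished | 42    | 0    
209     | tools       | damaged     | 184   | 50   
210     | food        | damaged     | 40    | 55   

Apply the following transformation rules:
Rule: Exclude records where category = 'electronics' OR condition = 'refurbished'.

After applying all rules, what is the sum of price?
615

Step 1: Find records where category = 'electronics' OR condition = 'refurbished'
Step 2: 3 records match, summing to 193
Step 3: Original sum: 808
Step 4: Remaining sum = 808 - 193 = 615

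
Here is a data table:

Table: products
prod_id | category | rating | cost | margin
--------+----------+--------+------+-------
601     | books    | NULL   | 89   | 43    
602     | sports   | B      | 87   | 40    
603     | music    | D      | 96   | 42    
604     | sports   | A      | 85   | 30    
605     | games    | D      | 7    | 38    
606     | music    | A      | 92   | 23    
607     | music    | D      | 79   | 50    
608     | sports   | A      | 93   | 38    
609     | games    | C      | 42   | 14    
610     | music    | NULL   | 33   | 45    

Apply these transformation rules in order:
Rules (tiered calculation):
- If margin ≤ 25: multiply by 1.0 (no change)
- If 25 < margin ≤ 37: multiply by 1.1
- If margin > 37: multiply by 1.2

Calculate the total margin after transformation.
425.2

Step 1: Tier 1 (margin ≤ 25): 2 records, sum = 37 × 1.0 = 37.0
Step 2: Tier 2 (25 < margin ≤ 37): 1 records, sum = 30 × 1.1 = 33.0
Step 3: Tier 3 (margin > 37): 7 records, sum = 296 × 1.2 = 355.2
Step 4: Final sum = 37.0 + 33.0 + 355.2 = 425.2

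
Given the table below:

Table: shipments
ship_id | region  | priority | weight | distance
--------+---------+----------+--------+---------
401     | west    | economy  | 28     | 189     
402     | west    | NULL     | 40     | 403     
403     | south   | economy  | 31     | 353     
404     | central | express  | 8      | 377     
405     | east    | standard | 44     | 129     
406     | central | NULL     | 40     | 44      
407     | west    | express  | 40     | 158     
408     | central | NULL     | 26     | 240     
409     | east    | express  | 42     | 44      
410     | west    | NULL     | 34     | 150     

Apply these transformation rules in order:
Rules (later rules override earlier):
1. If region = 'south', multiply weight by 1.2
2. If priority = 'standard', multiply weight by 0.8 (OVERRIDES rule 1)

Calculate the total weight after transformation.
330.4

Step 1: Rule 2 takes priority for records with priority = 'standard'
  - 1 records: 44 × 0.8 = 35.2
Step 2: Rule 1 applies to remaining records with region = 'south'
  - 1 records: 31 × 1.2 = 37.2
Step 3: Other records unchanged: 258
Step 4: Final sum = 35.2 + 37.2 + 258 = 330.4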